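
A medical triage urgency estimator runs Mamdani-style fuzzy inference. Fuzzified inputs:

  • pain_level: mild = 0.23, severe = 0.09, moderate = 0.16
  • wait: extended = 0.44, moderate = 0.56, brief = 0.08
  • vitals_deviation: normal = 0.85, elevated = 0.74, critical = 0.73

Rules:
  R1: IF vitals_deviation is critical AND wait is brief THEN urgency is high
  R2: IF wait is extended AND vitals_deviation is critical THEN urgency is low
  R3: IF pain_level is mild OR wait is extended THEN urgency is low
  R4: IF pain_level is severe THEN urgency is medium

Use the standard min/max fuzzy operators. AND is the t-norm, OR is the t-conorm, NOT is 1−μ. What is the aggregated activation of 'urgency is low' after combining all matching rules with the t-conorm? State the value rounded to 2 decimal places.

0.44

R1: critical=0.73, brief=0.08; AND[min(a, b)] → w = 0.08
R2: extended=0.44, critical=0.73; AND[min(a, b)] → w = 0.44
R3: mild=0.23, extended=0.44; OR[max(a, b)] → w = 0.44
R4: severe=0.09 → w = 0.09
Rules with consequent 'low': {R2, R3} → strengths 0.44, 0.44
Aggregate via t-conorm [max(a, b)]: 0.44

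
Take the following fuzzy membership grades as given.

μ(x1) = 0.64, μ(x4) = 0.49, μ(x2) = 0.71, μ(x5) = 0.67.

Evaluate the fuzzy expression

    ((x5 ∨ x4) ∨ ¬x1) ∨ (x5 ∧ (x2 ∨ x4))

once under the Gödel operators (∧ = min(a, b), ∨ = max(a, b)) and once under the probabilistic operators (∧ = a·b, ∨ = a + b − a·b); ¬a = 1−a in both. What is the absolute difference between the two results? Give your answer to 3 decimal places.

0.284

Under Gödel:
  x5 ∨ x4 = max(a, b) on (0.67, 0.49) = 0.67
  ¬x1 = 1 − 0.64 = 0.36
  (x5 ∨ x4) ∨ ¬x1 = max(a, b) on (0.67, 0.36) = 0.67
  x2 ∨ x4 = max(a, b) on (0.71, 0.49) = 0.71
  x5 ∧ (x2 ∨ x4) = min(a, b) on (0.67, 0.71) = 0.67
  ((x5 ∨ x4) ∨ ¬x1) ∨ (x5 ∧ (x2 ∨ x4)) = max(a, b) on (0.67, 0.67) = 0.67
  → value = 0.6700
Under probabilistic:
  x5 ∨ x4 = a + b − a·b on (0.6700, 0.4900) = 0.8317
  ¬x1 = 1 − 0.6400 = 0.3600
  (x5 ∨ x4) ∨ ¬x1 = a + b − a·b on (0.8317, 0.3600) = 0.8923
  x2 ∨ x4 = a + b − a·b on (0.7100, 0.4900) = 0.8521
  x5 ∧ (x2 ∨ x4) = a·b on (0.6700, 0.8521) = 0.5709
  ((x5 ∨ x4) ∨ ¬x1) ∨ (x5 ∧ (x2 ∨ x4)) = a + b − a·b on (0.8923, 0.5709) = 0.9538
  → value = 0.9538
|0.6700 − 0.9538| = 0.284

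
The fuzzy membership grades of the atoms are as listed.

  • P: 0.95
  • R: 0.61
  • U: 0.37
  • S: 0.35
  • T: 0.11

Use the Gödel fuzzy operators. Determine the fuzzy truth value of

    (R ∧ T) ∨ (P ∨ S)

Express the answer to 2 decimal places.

0.95

R ∧ T = min(a, b) on (0.61, 0.11) = 0.11
P ∨ S = max(a, b) on (0.95, 0.35) = 0.95
(R ∧ T) ∨ (P ∨ S) = max(a, b) on (0.11, 0.95) = 0.95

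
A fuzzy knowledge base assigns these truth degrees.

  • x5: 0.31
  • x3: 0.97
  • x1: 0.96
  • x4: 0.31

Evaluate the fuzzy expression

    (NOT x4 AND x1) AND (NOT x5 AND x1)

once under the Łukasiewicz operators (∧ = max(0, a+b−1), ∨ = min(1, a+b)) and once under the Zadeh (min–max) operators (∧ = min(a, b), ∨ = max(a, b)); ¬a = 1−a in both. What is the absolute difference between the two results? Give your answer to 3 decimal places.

Under Łukasiewicz:
  NOT x4 = 1 − 0.31 = 0.69
  NOT x4 AND x1 = max(0, a+b−1) on (0.69, 0.96) = 0.65
  NOT x5 = 1 − 0.31 = 0.69
  NOT x5 AND x1 = max(0, a+b−1) on (0.69, 0.96) = 0.65
  (NOT x4 AND x1) AND (NOT x5 AND x1) = max(0, a+b−1) on (0.65, 0.65) = 0.30
  → value = 0.3000
Under Zadeh (min–max):
  NOT x4 = 1 − 0.31 = 0.69
  NOT x4 AND x1 = min(a, b) on (0.69, 0.96) = 0.69
  NOT x5 = 1 − 0.31 = 0.69
  NOT x5 AND x1 = min(a, b) on (0.69, 0.96) = 0.69
  (NOT x4 AND x1) AND (NOT x5 AND x1) = min(a, b) on (0.69, 0.69) = 0.69
  → value = 0.6900
|0.3000 − 0.6900| = 0.390

0.390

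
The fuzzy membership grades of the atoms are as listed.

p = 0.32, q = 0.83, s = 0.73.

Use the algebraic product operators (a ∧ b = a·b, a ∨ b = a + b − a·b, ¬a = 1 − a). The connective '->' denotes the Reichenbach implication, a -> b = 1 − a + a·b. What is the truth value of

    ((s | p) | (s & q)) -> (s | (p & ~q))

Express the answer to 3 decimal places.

s | p = a + b − a·b on (0.7300, 0.3200) = 0.8164
s & q = a·b on (0.7300, 0.8300) = 0.6059
(s | p) | (s & q) = a + b − a·b on (0.8164, 0.6059) = 0.9276
~q = 1 − 0.8300 = 0.1700
p & ~q = a·b on (0.3200, 0.1700) = 0.0544
s | (p & ~q) = a + b − a·b on (0.7300, 0.0544) = 0.7447
((s | p) | (s & q)) -> (s | (p & ~q))  [Reichenbach: 1 − a + a·b] with a=0.9276, b=0.7447 → 0.7632

0.763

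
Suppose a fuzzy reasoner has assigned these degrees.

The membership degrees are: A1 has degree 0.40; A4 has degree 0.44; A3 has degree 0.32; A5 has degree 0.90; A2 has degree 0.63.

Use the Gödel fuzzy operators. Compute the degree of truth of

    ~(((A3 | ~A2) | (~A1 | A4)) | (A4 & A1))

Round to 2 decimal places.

0.40

~A2 = 1 − 0.63 = 0.37
A3 | ~A2 = max(a, b) on (0.32, 0.37) = 0.37
~A1 = 1 − 0.40 = 0.60
~A1 | A4 = max(a, b) on (0.60, 0.44) = 0.60
(A3 | ~A2) | (~A1 | A4) = max(a, b) on (0.37, 0.60) = 0.60
A4 & A1 = min(a, b) on (0.44, 0.40) = 0.40
((A3 | ~A2) | (~A1 | A4)) | (A4 & A1) = max(a, b) on (0.60, 0.40) = 0.60
~(((A3 | ~A2) | (~A1 | A4)) | (A4 & A1)) = 1 − 0.60 = 0.40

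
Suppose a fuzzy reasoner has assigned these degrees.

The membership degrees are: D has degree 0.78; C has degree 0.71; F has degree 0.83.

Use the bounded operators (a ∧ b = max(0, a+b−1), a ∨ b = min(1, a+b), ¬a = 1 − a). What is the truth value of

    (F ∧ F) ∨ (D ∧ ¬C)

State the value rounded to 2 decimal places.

0.73

F ∧ F = max(0, a+b−1) on (0.83, 0.83) = 0.66
¬C = 1 − 0.71 = 0.29
D ∧ ¬C = max(0, a+b−1) on (0.78, 0.29) = 0.07
(F ∧ F) ∨ (D ∧ ¬C) = min(1, a+b) on (0.66, 0.07) = 0.73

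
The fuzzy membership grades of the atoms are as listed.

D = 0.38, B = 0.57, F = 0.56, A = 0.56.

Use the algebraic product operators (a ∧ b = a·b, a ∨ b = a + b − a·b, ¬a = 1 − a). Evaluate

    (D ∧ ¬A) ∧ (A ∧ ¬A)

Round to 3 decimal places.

0.041

¬A = 1 − 0.5600 = 0.4400
D ∧ ¬A = a·b on (0.3800, 0.4400) = 0.1672
¬A = 1 − 0.5600 = 0.4400
A ∧ ¬A = a·b on (0.5600, 0.4400) = 0.2464
(D ∧ ¬A) ∧ (A ∧ ¬A) = a·b on (0.1672, 0.2464) = 0.0412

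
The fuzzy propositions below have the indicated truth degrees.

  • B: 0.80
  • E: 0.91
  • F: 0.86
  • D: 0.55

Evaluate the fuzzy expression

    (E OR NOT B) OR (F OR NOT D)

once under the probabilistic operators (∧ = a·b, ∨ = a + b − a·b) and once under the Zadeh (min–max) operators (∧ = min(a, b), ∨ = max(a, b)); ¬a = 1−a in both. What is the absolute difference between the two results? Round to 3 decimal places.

0.084

Under probabilistic:
  NOT B = 1 − 0.8000 = 0.2000
  E OR NOT B = a + b − a·b on (0.9100, 0.2000) = 0.9280
  NOT D = 1 − 0.5500 = 0.4500
  F OR NOT D = a + b − a·b on (0.8600, 0.4500) = 0.9230
  (E OR NOT B) OR (F OR NOT D) = a + b − a·b on (0.9280, 0.9230) = 0.9945
  → value = 0.9945
Under Zadeh (min–max):
  NOT B = 1 − 0.80 = 0.20
  E OR NOT B = max(a, b) on (0.91, 0.20) = 0.91
  NOT D = 1 − 0.55 = 0.45
  F OR NOT D = max(a, b) on (0.86, 0.45) = 0.86
  (E OR NOT B) OR (F OR NOT D) = max(a, b) on (0.91, 0.86) = 0.91
  → value = 0.9100
|0.9945 − 0.9100| = 0.084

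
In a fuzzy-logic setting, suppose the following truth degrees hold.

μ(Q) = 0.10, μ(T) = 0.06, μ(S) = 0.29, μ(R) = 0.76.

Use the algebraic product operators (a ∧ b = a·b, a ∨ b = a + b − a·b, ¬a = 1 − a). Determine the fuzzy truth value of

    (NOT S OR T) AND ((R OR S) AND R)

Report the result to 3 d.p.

NOT S = 1 − 0.2900 = 0.7100
NOT S OR T = a + b − a·b on (0.7100, 0.0600) = 0.7274
R OR S = a + b − a·b on (0.7600, 0.2900) = 0.8296
(R OR S) AND R = a·b on (0.8296, 0.7600) = 0.6305
(NOT S OR T) AND ((R OR S) AND R) = a·b on (0.7274, 0.6305) = 0.4586

0.459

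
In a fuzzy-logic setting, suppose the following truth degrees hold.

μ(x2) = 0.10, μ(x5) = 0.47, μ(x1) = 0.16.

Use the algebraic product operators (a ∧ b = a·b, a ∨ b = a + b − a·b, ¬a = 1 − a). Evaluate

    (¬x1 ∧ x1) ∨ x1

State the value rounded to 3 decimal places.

¬x1 = 1 − 0.1600 = 0.8400
¬x1 ∧ x1 = a·b on (0.8400, 0.1600) = 0.1344
(¬x1 ∧ x1) ∨ x1 = a + b − a·b on (0.1344, 0.1600) = 0.2729

0.273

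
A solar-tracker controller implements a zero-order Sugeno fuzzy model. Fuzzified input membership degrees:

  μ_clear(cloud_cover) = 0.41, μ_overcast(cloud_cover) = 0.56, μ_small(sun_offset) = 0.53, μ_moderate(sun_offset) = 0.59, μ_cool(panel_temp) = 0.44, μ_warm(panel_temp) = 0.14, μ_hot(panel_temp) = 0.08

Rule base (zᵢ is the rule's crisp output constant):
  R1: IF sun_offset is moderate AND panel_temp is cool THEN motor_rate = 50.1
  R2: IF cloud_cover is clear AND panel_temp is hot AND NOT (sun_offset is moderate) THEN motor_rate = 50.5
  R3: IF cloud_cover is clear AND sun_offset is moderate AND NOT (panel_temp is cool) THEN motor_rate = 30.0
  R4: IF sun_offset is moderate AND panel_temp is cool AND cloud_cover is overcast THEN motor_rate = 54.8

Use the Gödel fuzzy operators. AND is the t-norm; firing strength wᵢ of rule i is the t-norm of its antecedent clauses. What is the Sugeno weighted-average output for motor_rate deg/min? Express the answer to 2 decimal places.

R1 (z=50.1): moderate=0.59, cool=0.44; AND[min(a, b)] → w = 0.44
R2 (z=50.5): clear=0.41, hot=0.08, ¬moderate=1−0.59=0.41; AND[min(a, b)] → w = 0.08
R3 (z=30.0): clear=0.41, moderate=0.59, ¬cool=1−0.44=0.56; AND[min(a, b)] → w = 0.41
R4 (z=54.8): moderate=0.59, cool=0.44, overcast=0.56; AND[min(a, b)] → w = 0.44
Weighted average = (0.44·50.1 + 0.08·50.5 + 0.41·30.0 + 0.44·54.8) / (0.44 + 0.08 + 0.41 + 0.44)
  = 62.4960 / 1.3700 = 45.62

45.62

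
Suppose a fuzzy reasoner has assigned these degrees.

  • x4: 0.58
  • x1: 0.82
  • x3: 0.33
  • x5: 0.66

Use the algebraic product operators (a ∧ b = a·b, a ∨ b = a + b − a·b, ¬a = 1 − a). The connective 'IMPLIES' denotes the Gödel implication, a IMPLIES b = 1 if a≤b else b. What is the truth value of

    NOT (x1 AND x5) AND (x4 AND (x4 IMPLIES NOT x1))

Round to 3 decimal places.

0.048

x1 AND x5 = a·b on (0.8200, 0.6600) = 0.5412
NOT (x1 AND x5) = 1 − 0.5412 = 0.4588
NOT x1 = 1 − 0.8200 = 0.1800
x4 IMPLIES NOT x1  [Gödel: 1 if a≤b else b] with a=0.5800, b=0.1800 → 0.1800
x4 AND (x4 IMPLIES NOT x1) = a·b on (0.5800, 0.1800) = 0.1044
NOT (x1 AND x5) AND (x4 AND (x4 IMPLIES NOT x1)) = a·b on (0.4588, 0.1044) = 0.0479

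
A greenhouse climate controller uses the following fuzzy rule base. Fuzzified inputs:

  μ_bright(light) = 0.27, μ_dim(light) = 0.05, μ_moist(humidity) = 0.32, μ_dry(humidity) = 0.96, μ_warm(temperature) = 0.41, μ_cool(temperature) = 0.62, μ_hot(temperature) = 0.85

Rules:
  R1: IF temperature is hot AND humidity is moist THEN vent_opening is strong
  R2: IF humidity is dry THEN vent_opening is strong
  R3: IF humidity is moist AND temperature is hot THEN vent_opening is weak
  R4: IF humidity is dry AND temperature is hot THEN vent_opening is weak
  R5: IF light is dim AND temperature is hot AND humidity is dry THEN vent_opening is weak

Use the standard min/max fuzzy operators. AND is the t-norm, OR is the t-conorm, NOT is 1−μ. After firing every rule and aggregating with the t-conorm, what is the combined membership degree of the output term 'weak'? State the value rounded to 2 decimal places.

0.85

R1: hot=0.85, moist=0.32; AND[min(a, b)] → w = 0.32
R2: dry=0.96 → w = 0.96
R3: moist=0.32, hot=0.85; AND[min(a, b)] → w = 0.32
R4: dry=0.96, hot=0.85; AND[min(a, b)] → w = 0.85
R5: dim=0.05, hot=0.85, dry=0.96; AND[min(a, b)] → w = 0.05
Rules with consequent 'weak': {R3, R4, R5} → strengths 0.32, 0.85, 0.05
Aggregate via t-conorm [max(a, b)]: 0.85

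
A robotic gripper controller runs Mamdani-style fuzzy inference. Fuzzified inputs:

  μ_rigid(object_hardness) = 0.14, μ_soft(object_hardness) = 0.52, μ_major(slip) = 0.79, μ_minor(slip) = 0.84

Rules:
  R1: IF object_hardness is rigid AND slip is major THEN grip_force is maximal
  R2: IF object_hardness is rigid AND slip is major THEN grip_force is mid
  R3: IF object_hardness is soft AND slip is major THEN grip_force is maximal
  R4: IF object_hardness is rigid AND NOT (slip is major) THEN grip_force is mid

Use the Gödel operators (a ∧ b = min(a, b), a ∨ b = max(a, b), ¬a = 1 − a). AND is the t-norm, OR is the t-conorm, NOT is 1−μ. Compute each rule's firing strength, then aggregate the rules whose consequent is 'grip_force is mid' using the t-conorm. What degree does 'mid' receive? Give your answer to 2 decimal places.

0.14

R1: rigid=0.14, major=0.79; AND[min(a, b)] → w = 0.14
R2: rigid=0.14, major=0.79; AND[min(a, b)] → w = 0.14
R3: soft=0.52, major=0.79; AND[min(a, b)] → w = 0.52
R4: rigid=0.14, ¬major=1−0.79=0.21; AND[min(a, b)] → w = 0.14
Rules with consequent 'mid': {R2, R4} → strengths 0.14, 0.14
Aggregate via t-conorm [max(a, b)]: 0.14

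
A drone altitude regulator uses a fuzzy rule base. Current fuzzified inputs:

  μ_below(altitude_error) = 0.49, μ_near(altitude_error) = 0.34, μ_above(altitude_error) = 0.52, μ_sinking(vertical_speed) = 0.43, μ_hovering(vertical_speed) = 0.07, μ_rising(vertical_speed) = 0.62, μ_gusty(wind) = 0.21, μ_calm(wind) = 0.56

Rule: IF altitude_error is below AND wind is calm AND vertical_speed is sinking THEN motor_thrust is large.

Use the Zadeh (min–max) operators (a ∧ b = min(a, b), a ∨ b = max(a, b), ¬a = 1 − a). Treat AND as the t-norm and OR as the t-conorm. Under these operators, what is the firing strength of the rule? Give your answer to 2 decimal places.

0.43

firing strength: below=0.49, calm=0.56, sinking=0.43; AND[min(a, b)] → w = 0.43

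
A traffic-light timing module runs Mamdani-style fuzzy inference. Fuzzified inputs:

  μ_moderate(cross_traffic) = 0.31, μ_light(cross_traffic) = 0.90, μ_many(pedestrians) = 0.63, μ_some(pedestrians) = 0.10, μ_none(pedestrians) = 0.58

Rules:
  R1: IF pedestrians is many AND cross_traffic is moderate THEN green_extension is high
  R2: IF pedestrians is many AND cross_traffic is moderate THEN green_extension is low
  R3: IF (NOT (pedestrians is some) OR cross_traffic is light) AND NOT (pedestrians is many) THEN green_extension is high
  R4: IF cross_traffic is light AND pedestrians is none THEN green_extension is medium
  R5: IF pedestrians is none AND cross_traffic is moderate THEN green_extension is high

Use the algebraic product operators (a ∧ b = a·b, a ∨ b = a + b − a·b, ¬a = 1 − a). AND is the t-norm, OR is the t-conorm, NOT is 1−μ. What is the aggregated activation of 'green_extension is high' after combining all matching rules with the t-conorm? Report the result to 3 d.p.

R1: many=0.63, moderate=0.31; AND[a·b] → w = 0.1953
R2: many=0.63, moderate=0.31; AND[a·b] → w = 0.1953
R3: (¬some=1−0.10=0.90 OR light=0.90) = 0.9900; AND[a·b] with ¬many=1−0.63=0.37 → w = 0.3663
R4: light=0.90, none=0.58; AND[a·b] → w = 0.5220
R5: none=0.58, moderate=0.31; AND[a·b] → w = 0.1798
Rules with consequent 'high': {R1, R3, R5} → strengths 0.1953, 0.3663, 0.1798
Aggregate via t-conorm [a + b − a·b]: 0.5817

0.582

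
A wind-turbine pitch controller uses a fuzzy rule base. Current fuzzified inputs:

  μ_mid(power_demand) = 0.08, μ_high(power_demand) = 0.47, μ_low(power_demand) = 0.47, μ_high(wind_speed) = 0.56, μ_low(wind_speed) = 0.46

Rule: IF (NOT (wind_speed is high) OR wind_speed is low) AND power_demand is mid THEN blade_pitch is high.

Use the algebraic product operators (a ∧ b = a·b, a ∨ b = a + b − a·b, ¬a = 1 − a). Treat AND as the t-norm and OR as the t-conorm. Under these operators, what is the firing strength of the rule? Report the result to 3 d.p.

0.056

firing strength: (¬high=1−0.56=0.44 OR low=0.46) = 0.6976; AND[a·b] with mid=0.08 → w = 0.0558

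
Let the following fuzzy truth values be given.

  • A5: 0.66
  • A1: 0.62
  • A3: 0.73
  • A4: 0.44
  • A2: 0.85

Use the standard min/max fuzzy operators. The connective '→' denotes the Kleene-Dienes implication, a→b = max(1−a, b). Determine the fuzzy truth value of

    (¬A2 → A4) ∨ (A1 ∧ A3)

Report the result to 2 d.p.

0.85

¬A2 = 1 − 0.85 = 0.15
¬A2 → A4  [Kleene-Dienes: max(1−a, b)] with a=0.15, b=0.44 → 0.85
A1 ∧ A3 = min(a, b) on (0.62, 0.73) = 0.62
(¬A2 → A4) ∨ (A1 ∧ A3) = max(a, b) on (0.85, 0.62) = 0.85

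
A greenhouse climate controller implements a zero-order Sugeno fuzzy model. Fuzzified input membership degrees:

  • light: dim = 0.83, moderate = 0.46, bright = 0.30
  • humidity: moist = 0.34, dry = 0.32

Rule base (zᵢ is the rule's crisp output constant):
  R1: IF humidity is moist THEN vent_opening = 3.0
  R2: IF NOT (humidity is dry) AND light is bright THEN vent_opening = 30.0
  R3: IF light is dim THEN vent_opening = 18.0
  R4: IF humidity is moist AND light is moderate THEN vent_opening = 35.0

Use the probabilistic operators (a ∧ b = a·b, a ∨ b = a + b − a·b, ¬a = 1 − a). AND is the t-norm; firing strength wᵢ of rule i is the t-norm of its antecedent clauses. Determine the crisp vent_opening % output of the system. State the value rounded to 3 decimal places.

18.004

R1 (z=3.0): moist=0.34 → w = 0.3400
R2 (z=30.0): ¬dry=1−0.32=0.68, bright=0.30; AND[a·b] → w = 0.2040
R3 (z=18.0): dim=0.83 → w = 0.8300
R4 (z=35.0): moist=0.34, moderate=0.46; AND[a·b] → w = 0.1564
Weighted average = (0.3400·3.0 + 0.2040·30.0 + 0.8300·18.0 + 0.1564·35.0) / (0.3400 + 0.2040 + 0.8300 + 0.1564)
  = 27.5540 / 1.5304 = 18.004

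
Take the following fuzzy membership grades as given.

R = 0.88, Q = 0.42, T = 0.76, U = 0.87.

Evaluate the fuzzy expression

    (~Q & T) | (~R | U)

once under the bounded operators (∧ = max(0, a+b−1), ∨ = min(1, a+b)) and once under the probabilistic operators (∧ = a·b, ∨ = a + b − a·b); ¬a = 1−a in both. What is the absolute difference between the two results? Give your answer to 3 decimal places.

0.064

Under bounded:
  ~Q = 1 − 0.42 = 0.58
  ~Q & T = max(0, a+b−1) on (0.58, 0.76) = 0.34
  ~R = 1 − 0.88 = 0.12
  ~R | U = min(1, a+b) on (0.12, 0.87) = 0.99
  (~Q & T) | (~R | U) = min(1, a+b) on (0.34, 0.99) = 1.00
  → value = 1.0000
Under probabilistic:
  ~Q = 1 − 0.4200 = 0.5800
  ~Q & T = a·b on (0.5800, 0.7600) = 0.4408
  ~R = 1 − 0.8800 = 0.1200
  ~R | U = a + b − a·b on (0.1200, 0.8700) = 0.8856
  (~Q & T) | (~R | U) = a + b − a·b on (0.4408, 0.8856) = 0.9360
  → value = 0.9360
|1.0000 − 0.9360| = 0.064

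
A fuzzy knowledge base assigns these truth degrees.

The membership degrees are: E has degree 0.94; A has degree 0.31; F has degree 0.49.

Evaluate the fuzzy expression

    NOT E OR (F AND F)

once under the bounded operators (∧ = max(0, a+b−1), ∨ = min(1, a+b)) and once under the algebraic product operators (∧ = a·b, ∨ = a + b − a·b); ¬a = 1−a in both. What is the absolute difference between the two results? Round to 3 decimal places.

0.226

Under bounded:
  NOT E = 1 − 0.94 = 0.06
  F AND F = max(0, a+b−1) on (0.49, 0.49) = 0.00
  NOT E OR (F AND F) = min(1, a+b) on (0.06, 0.00) = 0.06
  → value = 0.0600
Under algebraic product:
  NOT E = 1 − 0.9400 = 0.0600
  F AND F = a·b on (0.4900, 0.4900) = 0.2401
  NOT E OR (F AND F) = a + b − a·b on (0.0600, 0.2401) = 0.2857
  → value = 0.2857
|0.0600 − 0.2857| = 0.226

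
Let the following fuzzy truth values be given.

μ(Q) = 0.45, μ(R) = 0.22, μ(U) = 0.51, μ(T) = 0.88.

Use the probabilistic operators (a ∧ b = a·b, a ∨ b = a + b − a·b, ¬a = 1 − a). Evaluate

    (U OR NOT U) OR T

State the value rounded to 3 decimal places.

NOT U = 1 − 0.5100 = 0.4900
U OR NOT U = a + b − a·b on (0.5100, 0.4900) = 0.7501
(U OR NOT U) OR T = a + b − a·b on (0.7501, 0.8800) = 0.9700

0.970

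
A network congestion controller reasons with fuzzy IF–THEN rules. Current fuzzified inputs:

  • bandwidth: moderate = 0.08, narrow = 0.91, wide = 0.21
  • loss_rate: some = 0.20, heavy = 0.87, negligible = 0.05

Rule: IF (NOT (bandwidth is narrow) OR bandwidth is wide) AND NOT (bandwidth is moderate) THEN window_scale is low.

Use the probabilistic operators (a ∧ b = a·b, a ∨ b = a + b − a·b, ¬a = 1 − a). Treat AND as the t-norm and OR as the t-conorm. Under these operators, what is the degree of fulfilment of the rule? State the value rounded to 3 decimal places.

0.259

firing strength: (¬narrow=1−0.91=0.09 OR wide=0.21) = 0.2811; AND[a·b] with ¬moderate=1−0.08=0.92 → w = 0.2586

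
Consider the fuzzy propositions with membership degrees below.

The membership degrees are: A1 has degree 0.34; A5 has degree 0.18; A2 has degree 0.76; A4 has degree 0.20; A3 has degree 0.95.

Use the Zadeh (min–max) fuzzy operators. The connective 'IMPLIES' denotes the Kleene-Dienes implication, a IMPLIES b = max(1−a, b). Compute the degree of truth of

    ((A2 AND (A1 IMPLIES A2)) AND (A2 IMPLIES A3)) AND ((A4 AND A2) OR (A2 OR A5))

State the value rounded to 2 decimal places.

A1 IMPLIES A2  [Kleene-Dienes: max(1−a, b)] with a=0.34, b=0.76 → 0.76
A2 AND (A1 IMPLIES A2) = min(a, b) on (0.76, 0.76) = 0.76
A2 IMPLIES A3  [Kleene-Dienes: max(1−a, b)] with a=0.76, b=0.95 → 0.95
(A2 AND (A1 IMPLIES A2)) AND (A2 IMPLIES A3) = min(a, b) on (0.76, 0.95) = 0.76
A4 AND A2 = min(a, b) on (0.20, 0.76) = 0.20
A2 OR A5 = max(a, b) on (0.76, 0.18) = 0.76
(A4 AND A2) OR (A2 OR A5) = max(a, b) on (0.20, 0.76) = 0.76
((A2 AND (A1 IMPLIES A2)) AND (A2 IMPLIES A3)) AND ((A4 AND A2) OR (A2 OR A5)) = min(a, b) on (0.76, 0.76) = 0.76

0.76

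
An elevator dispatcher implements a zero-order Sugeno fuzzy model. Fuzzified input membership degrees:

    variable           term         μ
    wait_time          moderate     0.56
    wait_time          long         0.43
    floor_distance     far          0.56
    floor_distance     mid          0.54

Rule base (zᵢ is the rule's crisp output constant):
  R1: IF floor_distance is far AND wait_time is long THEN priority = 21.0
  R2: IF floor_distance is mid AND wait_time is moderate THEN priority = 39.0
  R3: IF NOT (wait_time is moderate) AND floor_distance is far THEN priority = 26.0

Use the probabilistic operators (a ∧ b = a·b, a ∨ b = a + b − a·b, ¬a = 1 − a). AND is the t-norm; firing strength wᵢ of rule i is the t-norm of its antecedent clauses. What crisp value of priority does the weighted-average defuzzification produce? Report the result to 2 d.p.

29.45

R1 (z=21.0): far=0.56, long=0.43; AND[a·b] → w = 0.2408
R2 (z=39.0): mid=0.54, moderate=0.56; AND[a·b] → w = 0.3024
R3 (z=26.0): ¬moderate=1−0.56=0.44, far=0.56; AND[a·b] → w = 0.2464
Weighted average = (0.2408·21.0 + 0.3024·39.0 + 0.2464·26.0) / (0.2408 + 0.3024 + 0.2464)
  = 23.2568 / 0.7896 = 29.45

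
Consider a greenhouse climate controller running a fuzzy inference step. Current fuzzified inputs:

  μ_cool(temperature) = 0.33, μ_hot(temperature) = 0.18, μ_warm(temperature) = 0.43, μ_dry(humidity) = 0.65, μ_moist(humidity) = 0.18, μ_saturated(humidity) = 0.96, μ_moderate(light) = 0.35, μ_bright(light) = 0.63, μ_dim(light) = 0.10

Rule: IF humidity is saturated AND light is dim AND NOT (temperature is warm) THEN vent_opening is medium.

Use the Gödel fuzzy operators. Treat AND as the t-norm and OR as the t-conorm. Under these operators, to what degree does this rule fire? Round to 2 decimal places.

firing strength: saturated=0.96, dim=0.10, ¬warm=1−0.43=0.57; AND[min(a, b)] → w = 0.10

0.10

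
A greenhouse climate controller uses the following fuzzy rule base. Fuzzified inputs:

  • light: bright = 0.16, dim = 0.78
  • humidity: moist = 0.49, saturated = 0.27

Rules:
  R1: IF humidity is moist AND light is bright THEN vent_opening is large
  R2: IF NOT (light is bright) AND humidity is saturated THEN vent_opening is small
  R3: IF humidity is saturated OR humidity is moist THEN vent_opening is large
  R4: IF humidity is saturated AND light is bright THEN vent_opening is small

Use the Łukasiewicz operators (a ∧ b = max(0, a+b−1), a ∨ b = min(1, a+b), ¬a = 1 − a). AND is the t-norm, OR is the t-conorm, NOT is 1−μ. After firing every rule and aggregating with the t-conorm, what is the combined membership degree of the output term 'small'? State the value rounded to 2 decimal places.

0.11

R1: moist=0.49, bright=0.16; AND[max(0, a+b−1)] → w = 0.00
R2: ¬bright=1−0.16=0.84, saturated=0.27; AND[max(0, a+b−1)] → w = 0.11
R3: saturated=0.27, moist=0.49; OR[min(1, a+b)] → w = 0.76
R4: saturated=0.27, bright=0.16; AND[max(0, a+b−1)] → w = 0.00
Rules with consequent 'small': {R2, R4} → strengths 0.11, 0.00
Aggregate via t-conorm [min(1, a+b)]: 0.11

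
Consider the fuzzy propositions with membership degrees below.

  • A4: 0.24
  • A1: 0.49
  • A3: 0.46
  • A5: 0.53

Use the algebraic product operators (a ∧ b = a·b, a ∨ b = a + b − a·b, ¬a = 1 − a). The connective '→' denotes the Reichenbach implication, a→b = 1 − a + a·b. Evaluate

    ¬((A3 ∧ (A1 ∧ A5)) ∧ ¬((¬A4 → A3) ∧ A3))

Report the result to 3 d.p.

A1 ∧ A5 = a·b on (0.4900, 0.5300) = 0.2597
A3 ∧ (A1 ∧ A5) = a·b on (0.4600, 0.2597) = 0.1195
¬A4 = 1 − 0.2400 = 0.7600
¬A4 → A3  [Reichenbach: 1 − a + a·b] with a=0.7600, b=0.4600 → 0.5896
(¬A4 → A3) ∧ A3 = a·b on (0.5896, 0.4600) = 0.2712
¬((¬A4 → A3) ∧ A3) = 1 − 0.2712 = 0.7288
(A3 ∧ (A1 ∧ A5)) ∧ ¬((¬A4 → A3) ∧ A3) = a·b on (0.1195, 0.7288) = 0.0871
¬((A3 ∧ (A1 ∧ A5)) ∧ ¬((¬A4 → A3) ∧ A3)) = 1 − 0.0871 = 0.9129

0.913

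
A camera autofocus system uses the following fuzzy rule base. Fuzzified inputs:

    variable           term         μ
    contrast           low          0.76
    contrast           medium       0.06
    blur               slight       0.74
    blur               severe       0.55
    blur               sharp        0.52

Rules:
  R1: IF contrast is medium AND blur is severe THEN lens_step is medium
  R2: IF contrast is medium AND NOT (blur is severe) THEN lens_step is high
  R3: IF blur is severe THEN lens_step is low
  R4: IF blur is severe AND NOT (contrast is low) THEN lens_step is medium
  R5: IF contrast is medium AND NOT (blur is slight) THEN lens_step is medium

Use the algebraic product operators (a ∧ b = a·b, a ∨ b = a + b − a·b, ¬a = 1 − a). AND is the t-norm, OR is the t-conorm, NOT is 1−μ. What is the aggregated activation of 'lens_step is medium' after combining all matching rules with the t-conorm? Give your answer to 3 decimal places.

0.174

R1: medium=0.06, severe=0.55; AND[a·b] → w = 0.0330
R2: medium=0.06, ¬severe=1−0.55=0.45; AND[a·b] → w = 0.0270
R3: severe=0.55 → w = 0.5500
R4: severe=0.55, ¬low=1−0.76=0.24; AND[a·b] → w = 0.1320
R5: medium=0.06, ¬slight=1−0.74=0.26; AND[a·b] → w = 0.0156
Rules with consequent 'medium': {R1, R4, R5} → strengths 0.0330, 0.1320, 0.0156
Aggregate via t-conorm [a + b − a·b]: 0.1737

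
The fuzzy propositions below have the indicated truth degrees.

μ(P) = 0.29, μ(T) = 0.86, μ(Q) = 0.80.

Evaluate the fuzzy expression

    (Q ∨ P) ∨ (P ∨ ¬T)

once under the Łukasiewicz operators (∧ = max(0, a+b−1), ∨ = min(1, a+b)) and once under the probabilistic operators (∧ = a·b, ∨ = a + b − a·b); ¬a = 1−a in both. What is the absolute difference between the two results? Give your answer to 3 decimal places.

Under Łukasiewicz:
  Q ∨ P = min(1, a+b) on (0.80, 0.29) = 1.00
  ¬T = 1 − 0.86 = 0.14
  P ∨ ¬T = min(1, a+b) on (0.29, 0.14) = 0.43
  (Q ∨ P) ∨ (P ∨ ¬T) = min(1, a+b) on (1.00, 0.43) = 1.00
  → value = 1.0000
Under probabilistic:
  Q ∨ P = a + b − a·b on (0.8000, 0.2900) = 0.8580
  ¬T = 1 − 0.8600 = 0.1400
  P ∨ ¬T = a + b − a·b on (0.2900, 0.1400) = 0.3894
  (Q ∨ P) ∨ (P ∨ ¬T) = a + b − a·b on (0.8580, 0.3894) = 0.9133
  → value = 0.9133
|1.0000 − 0.9133| = 0.087

0.087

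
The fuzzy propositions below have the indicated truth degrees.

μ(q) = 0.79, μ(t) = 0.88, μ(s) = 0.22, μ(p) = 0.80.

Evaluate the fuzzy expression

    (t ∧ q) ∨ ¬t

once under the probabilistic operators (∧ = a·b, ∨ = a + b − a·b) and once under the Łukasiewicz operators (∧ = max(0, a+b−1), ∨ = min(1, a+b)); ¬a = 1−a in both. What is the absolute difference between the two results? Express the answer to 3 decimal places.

Under probabilistic:
  t ∧ q = a·b on (0.8800, 0.7900) = 0.6952
  ¬t = 1 − 0.8800 = 0.1200
  (t ∧ q) ∨ ¬t = a + b − a·b on (0.6952, 0.1200) = 0.7318
  → value = 0.7318
Under Łukasiewicz:
  t ∧ q = max(0, a+b−1) on (0.88, 0.79) = 0.67
  ¬t = 1 − 0.88 = 0.12
  (t ∧ q) ∨ ¬t = min(1, a+b) on (0.67, 0.12) = 0.79
  → value = 0.7900
|0.7318 − 0.7900| = 0.058

0.058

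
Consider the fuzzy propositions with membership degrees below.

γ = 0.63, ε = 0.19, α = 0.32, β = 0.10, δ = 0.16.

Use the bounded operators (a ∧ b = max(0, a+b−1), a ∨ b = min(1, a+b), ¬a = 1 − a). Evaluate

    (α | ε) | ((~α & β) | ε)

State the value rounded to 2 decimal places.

0.70

α | ε = min(1, a+b) on (0.32, 0.19) = 0.51
~α = 1 − 0.32 = 0.68
~α & β = max(0, a+b−1) on (0.68, 0.10) = 0.00
(~α & β) | ε = min(1, a+b) on (0.00, 0.19) = 0.19
(α | ε) | ((~α & β) | ε) = min(1, a+b) on (0.51, 0.19) = 0.70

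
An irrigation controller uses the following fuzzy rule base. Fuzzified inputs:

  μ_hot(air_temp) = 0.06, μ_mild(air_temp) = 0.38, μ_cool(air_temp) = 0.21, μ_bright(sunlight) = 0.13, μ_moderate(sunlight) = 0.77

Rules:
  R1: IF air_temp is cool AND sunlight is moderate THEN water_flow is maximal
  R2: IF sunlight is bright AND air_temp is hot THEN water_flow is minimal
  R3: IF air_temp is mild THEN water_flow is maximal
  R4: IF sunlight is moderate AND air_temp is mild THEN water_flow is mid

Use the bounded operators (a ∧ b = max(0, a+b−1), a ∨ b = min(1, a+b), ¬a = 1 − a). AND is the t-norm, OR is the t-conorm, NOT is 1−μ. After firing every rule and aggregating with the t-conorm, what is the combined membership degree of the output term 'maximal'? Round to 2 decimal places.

R1: cool=0.21, moderate=0.77; AND[max(0, a+b−1)] → w = 0.00
R2: bright=0.13, hot=0.06; AND[max(0, a+b−1)] → w = 0.00
R3: mild=0.38 → w = 0.38
R4: moderate=0.77, mild=0.38; AND[max(0, a+b−1)] → w = 0.15
Rules with consequent 'maximal': {R1, R3} → strengths 0.00, 0.38
Aggregate via t-conorm [min(1, a+b)]: 0.38

0.38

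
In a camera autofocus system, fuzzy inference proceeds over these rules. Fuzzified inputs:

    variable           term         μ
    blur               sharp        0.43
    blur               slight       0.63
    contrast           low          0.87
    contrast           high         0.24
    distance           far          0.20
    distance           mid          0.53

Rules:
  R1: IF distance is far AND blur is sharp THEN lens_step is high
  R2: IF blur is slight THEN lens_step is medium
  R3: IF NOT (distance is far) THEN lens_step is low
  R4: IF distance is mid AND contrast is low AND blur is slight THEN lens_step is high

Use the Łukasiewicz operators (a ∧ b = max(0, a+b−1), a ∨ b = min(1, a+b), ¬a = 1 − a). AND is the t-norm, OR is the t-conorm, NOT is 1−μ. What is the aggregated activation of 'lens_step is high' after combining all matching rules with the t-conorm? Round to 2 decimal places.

0.03

R1: far=0.20, sharp=0.43; AND[max(0, a+b−1)] → w = 0.00
R2: slight=0.63 → w = 0.63
R3: ¬far=1−0.20=0.80 → w = 0.80
R4: mid=0.53, low=0.87, slight=0.63; AND[max(0, a+b−1)] → w = 0.03
Rules with consequent 'high': {R1, R4} → strengths 0.00, 0.03
Aggregate via t-conorm [min(1, a+b)]: 0.03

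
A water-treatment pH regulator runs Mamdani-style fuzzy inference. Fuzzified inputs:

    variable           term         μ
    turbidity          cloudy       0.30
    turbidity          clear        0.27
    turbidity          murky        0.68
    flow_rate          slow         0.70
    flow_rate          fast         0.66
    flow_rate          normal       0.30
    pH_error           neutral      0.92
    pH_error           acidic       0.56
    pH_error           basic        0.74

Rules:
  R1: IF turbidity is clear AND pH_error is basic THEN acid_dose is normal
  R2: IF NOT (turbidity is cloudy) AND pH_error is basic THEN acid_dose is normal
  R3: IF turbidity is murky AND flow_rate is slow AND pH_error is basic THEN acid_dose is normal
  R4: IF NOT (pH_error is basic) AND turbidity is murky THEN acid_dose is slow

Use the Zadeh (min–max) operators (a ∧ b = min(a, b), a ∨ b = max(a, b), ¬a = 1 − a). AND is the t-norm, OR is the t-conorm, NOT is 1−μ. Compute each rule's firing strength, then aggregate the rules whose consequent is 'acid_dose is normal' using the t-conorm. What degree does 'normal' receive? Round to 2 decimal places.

R1: clear=0.27, basic=0.74; AND[min(a, b)] → w = 0.27
R2: ¬cloudy=1−0.30=0.70, basic=0.74; AND[min(a, b)] → w = 0.70
R3: murky=0.68, slow=0.70, basic=0.74; AND[min(a, b)] → w = 0.68
R4: ¬basic=1−0.74=0.26, murky=0.68; AND[min(a, b)] → w = 0.26
Rules with consequent 'normal': {R1, R2, R3} → strengths 0.27, 0.70, 0.68
Aggregate via t-conorm [max(a, b)]: 0.70

0.70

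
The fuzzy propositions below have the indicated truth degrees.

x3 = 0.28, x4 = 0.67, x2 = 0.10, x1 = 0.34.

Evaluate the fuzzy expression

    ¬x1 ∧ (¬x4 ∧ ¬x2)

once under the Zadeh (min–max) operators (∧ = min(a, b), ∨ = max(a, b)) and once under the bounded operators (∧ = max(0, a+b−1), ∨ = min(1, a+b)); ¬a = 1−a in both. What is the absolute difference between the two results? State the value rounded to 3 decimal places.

Under Zadeh (min–max):
  ¬x1 = 1 − 0.34 = 0.66
  ¬x4 = 1 − 0.67 = 0.33
  ¬x2 = 1 − 0.10 = 0.90
  ¬x4 ∧ ¬x2 = min(a, b) on (0.33, 0.90) = 0.33
  ¬x1 ∧ (¬x4 ∧ ¬x2) = min(a, b) on (0.66, 0.33) = 0.33
  → value = 0.3300
Under bounded:
  ¬x1 = 1 − 0.34 = 0.66
  ¬x4 = 1 − 0.67 = 0.33
  ¬x2 = 1 − 0.10 = 0.90
  ¬x4 ∧ ¬x2 = max(0, a+b−1) on (0.33, 0.90) = 0.23
  ¬x1 ∧ (¬x4 ∧ ¬x2) = max(0, a+b−1) on (0.66, 0.23) = 0.00
  → value = 0.0000
|0.3300 − 0.0000| = 0.330

0.330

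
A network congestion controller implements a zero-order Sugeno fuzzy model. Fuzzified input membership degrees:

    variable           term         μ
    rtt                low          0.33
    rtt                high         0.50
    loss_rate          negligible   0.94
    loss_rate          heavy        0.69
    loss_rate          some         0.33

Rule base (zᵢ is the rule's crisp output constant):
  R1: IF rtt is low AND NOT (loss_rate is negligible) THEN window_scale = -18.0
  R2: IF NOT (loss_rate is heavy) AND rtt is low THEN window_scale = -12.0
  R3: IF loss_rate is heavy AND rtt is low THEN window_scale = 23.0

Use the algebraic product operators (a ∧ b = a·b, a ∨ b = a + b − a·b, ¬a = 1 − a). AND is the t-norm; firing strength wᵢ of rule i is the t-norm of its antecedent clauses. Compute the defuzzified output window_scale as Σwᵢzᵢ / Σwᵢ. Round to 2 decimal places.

10.44

R1 (z=-18.0): low=0.33, ¬negligible=1−0.94=0.06; AND[a·b] → w = 0.0198
R2 (z=-12.0): ¬heavy=1−0.69=0.31, low=0.33; AND[a·b] → w = 0.1023
R3 (z=23.0): heavy=0.69, low=0.33; AND[a·b] → w = 0.2277
Weighted average = (0.0198·-18.0 + 0.1023·-12.0 + 0.2277·23.0) / (0.0198 + 0.1023 + 0.2277)
  = 3.6531 / 0.3498 = 10.44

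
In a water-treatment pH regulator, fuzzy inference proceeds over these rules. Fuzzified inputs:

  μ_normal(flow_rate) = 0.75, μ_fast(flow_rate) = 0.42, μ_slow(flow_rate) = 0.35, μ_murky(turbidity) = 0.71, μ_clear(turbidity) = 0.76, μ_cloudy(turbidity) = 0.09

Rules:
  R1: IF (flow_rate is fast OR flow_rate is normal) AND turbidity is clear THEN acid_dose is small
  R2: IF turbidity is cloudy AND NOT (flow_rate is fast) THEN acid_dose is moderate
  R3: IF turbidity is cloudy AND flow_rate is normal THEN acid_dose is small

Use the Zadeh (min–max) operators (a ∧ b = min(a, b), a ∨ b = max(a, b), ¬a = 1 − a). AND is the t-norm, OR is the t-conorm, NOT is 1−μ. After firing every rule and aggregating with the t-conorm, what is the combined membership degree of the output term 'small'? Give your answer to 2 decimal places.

R1: (fast=0.42 OR normal=0.75) = 0.75; AND[min(a, b)] with clear=0.76 → w = 0.75
R2: cloudy=0.09, ¬fast=1−0.42=0.58; AND[min(a, b)] → w = 0.09
R3: cloudy=0.09, normal=0.75; AND[min(a, b)] → w = 0.09
Rules with consequent 'small': {R1, R3} → strengths 0.75, 0.09
Aggregate via t-conorm [max(a, b)]: 0.75

0.75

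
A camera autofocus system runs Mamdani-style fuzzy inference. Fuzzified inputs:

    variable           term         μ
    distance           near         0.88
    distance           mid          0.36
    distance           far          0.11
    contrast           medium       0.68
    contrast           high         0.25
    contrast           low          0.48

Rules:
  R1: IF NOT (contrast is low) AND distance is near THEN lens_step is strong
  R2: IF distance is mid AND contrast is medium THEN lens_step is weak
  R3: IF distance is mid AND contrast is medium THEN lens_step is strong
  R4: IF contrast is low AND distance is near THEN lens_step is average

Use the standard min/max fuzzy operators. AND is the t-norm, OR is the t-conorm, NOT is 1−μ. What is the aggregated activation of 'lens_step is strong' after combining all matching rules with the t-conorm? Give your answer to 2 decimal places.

R1: ¬low=1−0.48=0.52, near=0.88; AND[min(a, b)] → w = 0.52
R2: mid=0.36, medium=0.68; AND[min(a, b)] → w = 0.36
R3: mid=0.36, medium=0.68; AND[min(a, b)] → w = 0.36
R4: low=0.48, near=0.88; AND[min(a, b)] → w = 0.48
Rules with consequent 'strong': {R1, R3} → strengths 0.52, 0.36
Aggregate via t-conorm [max(a, b)]: 0.52

0.52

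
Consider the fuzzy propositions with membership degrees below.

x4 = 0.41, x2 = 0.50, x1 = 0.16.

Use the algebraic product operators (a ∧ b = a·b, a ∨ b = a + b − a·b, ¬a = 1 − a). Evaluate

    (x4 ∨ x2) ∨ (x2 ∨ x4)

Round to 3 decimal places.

x4 ∨ x2 = a + b − a·b on (0.4100, 0.5000) = 0.7050
x2 ∨ x4 = a + b − a·b on (0.5000, 0.4100) = 0.7050
(x4 ∨ x2) ∨ (x2 ∨ x4) = a + b − a·b on (0.7050, 0.7050) = 0.9130

0.913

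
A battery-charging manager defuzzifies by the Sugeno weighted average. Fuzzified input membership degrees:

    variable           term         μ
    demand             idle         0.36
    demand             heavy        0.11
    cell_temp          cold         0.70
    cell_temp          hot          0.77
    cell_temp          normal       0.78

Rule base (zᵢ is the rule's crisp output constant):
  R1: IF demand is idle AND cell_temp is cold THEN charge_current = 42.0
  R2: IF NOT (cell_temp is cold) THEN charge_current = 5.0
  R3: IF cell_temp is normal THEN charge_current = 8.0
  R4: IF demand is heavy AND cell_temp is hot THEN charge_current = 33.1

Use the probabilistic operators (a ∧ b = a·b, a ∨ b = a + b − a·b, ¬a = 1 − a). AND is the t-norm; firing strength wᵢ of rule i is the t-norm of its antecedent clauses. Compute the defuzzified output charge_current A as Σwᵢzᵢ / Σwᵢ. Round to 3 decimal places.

R1 (z=42.0): idle=0.36, cold=0.70; AND[a·b] → w = 0.2520
R2 (z=5.0): ¬cold=1−0.70=0.30 → w = 0.3000
R3 (z=8.0): normal=0.78 → w = 0.7800
R4 (z=33.1): heavy=0.11, hot=0.77; AND[a·b] → w = 0.0847
Weighted average = (0.2520·42.0 + 0.3000·5.0 + 0.7800·8.0 + 0.0847·33.1) / (0.2520 + 0.3000 + 0.7800 + 0.0847)
  = 21.1276 / 1.4167 = 14.913

14.913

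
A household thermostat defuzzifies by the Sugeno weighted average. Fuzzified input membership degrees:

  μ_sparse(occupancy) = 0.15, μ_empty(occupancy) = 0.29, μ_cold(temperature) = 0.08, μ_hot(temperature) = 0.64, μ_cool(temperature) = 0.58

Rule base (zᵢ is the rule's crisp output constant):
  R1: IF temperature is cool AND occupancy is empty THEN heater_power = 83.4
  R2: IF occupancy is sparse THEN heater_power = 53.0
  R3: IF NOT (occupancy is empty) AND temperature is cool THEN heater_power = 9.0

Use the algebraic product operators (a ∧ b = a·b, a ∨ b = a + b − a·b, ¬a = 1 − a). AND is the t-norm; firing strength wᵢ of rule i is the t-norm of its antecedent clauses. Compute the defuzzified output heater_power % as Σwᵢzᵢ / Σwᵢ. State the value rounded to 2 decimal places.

35.18

R1 (z=83.4): cool=0.58, empty=0.29; AND[a·b] → w = 0.1682
R2 (z=53.0): sparse=0.15 → w = 0.1500
R3 (z=9.0): ¬empty=1−0.29=0.71, cool=0.58; AND[a·b] → w = 0.4118
Weighted average = (0.1682·83.4 + 0.1500·53.0 + 0.4118·9.0) / (0.1682 + 0.1500 + 0.4118)
  = 25.6841 / 0.7300 = 35.18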